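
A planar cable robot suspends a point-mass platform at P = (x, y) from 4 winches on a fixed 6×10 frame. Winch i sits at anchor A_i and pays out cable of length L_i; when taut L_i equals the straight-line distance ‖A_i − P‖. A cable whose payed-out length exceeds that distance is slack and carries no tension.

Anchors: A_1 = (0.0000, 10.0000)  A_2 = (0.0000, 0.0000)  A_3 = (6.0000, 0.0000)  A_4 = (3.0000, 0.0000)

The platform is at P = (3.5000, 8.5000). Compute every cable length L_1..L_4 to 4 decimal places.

L_1: Δ = A_1−P = (-3.5000, 1.5000) → ‖Δ‖ = √14.5000 = 3.8079
L_2: Δ = A_2−P = (-3.5000, -8.5000) → ‖Δ‖ = √84.5000 = 9.1924
L_3: Δ = A_3−P = (2.5000, -8.5000) → ‖Δ‖ = √78.5000 = 8.8600
L_4: Δ = A_4−P = (-0.5000, -8.5000) → ‖Δ‖ = √72.5000 = 8.5147

(3.8079, 9.1924, 8.8600, 8.5147)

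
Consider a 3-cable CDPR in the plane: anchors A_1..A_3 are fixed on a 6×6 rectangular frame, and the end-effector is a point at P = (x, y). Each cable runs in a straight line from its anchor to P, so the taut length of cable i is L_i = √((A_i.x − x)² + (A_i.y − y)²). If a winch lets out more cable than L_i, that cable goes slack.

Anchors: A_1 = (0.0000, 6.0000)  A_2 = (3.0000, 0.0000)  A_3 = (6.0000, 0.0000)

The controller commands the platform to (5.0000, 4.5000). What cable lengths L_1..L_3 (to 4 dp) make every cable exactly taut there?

L_1 = √((0.0000−5.0000)² + (6.0000−4.5000)²) = 5.2202
L_2 = √((3.0000−5.0000)² + (0.0000−4.5000)²) = 4.9244
L_3 = √((6.0000−5.0000)² + (0.0000−4.5000)²) = 4.6098

(5.2202, 4.9244, 4.6098)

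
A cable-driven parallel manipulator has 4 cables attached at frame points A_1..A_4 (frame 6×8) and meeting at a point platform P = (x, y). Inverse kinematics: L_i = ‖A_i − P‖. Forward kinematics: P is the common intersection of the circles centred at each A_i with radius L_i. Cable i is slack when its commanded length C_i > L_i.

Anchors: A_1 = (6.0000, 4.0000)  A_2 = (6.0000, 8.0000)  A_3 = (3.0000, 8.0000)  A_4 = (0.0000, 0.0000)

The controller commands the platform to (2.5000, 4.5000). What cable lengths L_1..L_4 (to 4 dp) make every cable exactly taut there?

L_1: Δ = A_1−P = (3.5000, -0.5000) → ‖Δ‖ = √12.5000 = 3.5355
L_2: Δ = A_2−P = (3.5000, 3.5000) → ‖Δ‖ = √24.5000 = 4.9497
L_3: Δ = A_3−P = (0.5000, 3.5000) → ‖Δ‖ = √12.5000 = 3.5355
L_4: Δ = A_4−P = (-2.5000, -4.5000) → ‖Δ‖ = √26.5000 = 5.1478

(3.5355, 4.9497, 3.5355, 5.1478)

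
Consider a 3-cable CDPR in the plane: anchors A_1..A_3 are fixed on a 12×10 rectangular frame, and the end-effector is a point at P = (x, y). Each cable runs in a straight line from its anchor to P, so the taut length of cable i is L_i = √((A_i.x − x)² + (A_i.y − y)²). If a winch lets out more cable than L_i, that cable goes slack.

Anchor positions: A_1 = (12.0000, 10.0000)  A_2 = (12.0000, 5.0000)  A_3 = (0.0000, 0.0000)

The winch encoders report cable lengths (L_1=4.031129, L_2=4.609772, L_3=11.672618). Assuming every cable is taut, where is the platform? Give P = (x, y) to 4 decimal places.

(8.5000, 8.0000)

expand ‖A_i−P‖²=L_i² and subtract eq 1 (q_i ≔ ‖A_i‖²−L_i²)
q_1 = 144.0000+100.0000−16.2500 = 227.7500
eq1−eq2 → [0.0000  10.0000]·P = 80.0000
eq1−eq3 → [24.0000  20.0000]·P = 364.0000
2×2 solve → P = (8.5000, 8.0000)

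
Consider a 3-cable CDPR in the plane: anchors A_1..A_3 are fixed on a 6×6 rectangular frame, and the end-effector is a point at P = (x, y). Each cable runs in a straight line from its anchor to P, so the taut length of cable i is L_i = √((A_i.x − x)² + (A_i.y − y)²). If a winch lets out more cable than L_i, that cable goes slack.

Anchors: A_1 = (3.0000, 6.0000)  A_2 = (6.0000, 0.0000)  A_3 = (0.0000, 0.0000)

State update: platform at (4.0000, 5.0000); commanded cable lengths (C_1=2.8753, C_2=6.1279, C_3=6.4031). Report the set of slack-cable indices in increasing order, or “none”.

cable 1: √((-1.0000)²+(1.0000)²)=1.4142, C_1=2.8753: slack
cable 2: √((2.0000)²+(-5.0000)²)=5.3852, C_2=6.1279: slack
cable 3: √((-4.0000)²+(-5.0000)²)=6.4031, C_3=6.4031: taut

1, 2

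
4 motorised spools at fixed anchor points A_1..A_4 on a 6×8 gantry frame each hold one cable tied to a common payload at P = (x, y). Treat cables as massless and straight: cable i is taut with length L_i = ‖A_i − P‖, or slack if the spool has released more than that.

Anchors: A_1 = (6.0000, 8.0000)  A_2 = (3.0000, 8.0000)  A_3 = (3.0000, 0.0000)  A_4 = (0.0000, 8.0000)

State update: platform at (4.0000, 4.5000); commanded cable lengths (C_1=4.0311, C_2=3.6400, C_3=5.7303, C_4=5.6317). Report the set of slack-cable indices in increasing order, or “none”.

cable 1: √((2.0000)²+(3.5000)²)=4.0311, C_1=4.0311: taut
cable 2: √((-1.0000)²+(3.5000)²)=3.6401, C_2=3.6400: taut
cable 3: √((-1.0000)²+(-4.5000)²)=4.6098, C_3=5.7303: slack
cable 4: √((-4.0000)²+(3.5000)²)=5.3151, C_4=5.6317: slack

3, 4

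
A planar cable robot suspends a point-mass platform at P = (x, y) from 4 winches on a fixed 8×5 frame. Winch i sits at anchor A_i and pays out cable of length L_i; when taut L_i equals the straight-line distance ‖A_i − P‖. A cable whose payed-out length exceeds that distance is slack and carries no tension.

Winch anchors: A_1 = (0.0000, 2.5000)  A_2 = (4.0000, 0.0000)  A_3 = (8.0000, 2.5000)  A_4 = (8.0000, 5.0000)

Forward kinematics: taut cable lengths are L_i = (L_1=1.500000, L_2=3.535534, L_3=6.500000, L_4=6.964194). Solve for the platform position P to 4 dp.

(1.5000, 2.5000)

each cable: (A_i−P)·(A_i−P) = L_i²; let c_i = ‖A_i‖²−L_i²
c_1 = 0.0000+6.2500−2.2500 = 4.0000
row 1: -8.0000x + 5.0000y = 0.5000  (c_2=3.5000)
row 2: -16.0000x + 0.0000y = -24.0000  (c_3=28.0000)
row 3: -16.0000x − 5.0000y = -36.5000  (c_4=40.5000)
Cramer on rows 1–2 → x = 1.5000, y = 2.5000
check cable 4: ‖A_4−P‖² = 48.5000 ≈ L_4² = 48.5000 ✓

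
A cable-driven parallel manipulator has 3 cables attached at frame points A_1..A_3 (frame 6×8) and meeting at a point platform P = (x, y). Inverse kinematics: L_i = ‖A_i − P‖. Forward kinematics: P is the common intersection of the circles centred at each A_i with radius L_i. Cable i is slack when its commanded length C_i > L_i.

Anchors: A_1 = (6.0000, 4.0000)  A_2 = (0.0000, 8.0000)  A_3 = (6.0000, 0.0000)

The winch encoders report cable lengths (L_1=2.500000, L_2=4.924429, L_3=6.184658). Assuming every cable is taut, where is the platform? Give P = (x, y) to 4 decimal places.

expand ‖A_i−P‖²=L_i² and subtract eq 1 (c_i ≔ ‖A_i‖²−L_i²)
c_1 = 36.0000+16.0000−6.2500 = 45.7500
eq1−eq2 → [12.0000  -8.0000]·P = 6.0000
eq1−eq3 → [0.0000  8.0000]·P = 48.0000
2×2 solve → P = (4.5000, 6.0000)

(4.5000, 6.0000)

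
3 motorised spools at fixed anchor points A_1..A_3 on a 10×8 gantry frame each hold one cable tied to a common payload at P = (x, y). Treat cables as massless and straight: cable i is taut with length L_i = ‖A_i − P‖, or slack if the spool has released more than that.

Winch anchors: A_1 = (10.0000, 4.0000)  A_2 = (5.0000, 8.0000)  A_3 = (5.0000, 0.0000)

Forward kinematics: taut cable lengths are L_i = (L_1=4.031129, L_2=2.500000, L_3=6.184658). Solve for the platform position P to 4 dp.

(6.5000, 6.0000)

each cable: (A_i−P)·(A_i−P) = L_i²; let k_i = ‖A_i‖²−L_i²
k_1 = 100.0000+16.0000−16.2500 = 99.7500
row 1: 10.0000x − 8.0000y = 17.0000  (k_2=82.7500)
row 2: 10.0000x + 8.0000y = 113.0000  (k_3=-13.2500)
Cramer on rows 1–2 → x = 6.5000, y = 6.0000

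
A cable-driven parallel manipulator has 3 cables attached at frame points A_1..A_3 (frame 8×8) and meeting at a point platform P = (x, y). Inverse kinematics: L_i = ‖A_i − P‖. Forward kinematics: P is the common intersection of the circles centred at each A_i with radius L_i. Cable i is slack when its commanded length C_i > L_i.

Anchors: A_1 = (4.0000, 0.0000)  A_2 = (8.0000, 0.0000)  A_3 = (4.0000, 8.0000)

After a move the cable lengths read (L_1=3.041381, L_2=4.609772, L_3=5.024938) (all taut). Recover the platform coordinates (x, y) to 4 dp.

(4.5000, 3.0000)

circle eqns → linear via eq_j − eq_1; set c_j = A_j·A_j − L_j²
c_1 = 16.0000+0.0000−9.2500 = 6.7500
-8.0000·x + 0.0000·y = c_1−c_2 = -36.0000
0.0000·x − 16.0000·y = c_1−c_3 = -48.0000
solve first two rows → x=4.5000, y=3.0000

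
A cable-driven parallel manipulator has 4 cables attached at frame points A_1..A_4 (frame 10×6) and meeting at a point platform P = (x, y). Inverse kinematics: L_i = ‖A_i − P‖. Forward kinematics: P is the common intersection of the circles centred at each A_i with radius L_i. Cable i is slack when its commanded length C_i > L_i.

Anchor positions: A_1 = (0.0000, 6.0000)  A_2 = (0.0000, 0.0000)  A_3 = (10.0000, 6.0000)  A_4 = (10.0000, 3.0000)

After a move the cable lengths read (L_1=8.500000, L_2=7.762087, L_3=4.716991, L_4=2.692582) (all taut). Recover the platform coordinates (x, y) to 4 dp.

(7.5000, 2.0000)

circle eqns → linear via eq_j − eq_1; set k_j = A_j·A_j − L_j²
k_1 = 0.0000+36.0000−72.2500 = -36.2500
0.0000·x + 12.0000·y = k_1−k_2 = 24.0000
-20.0000·x + 0.0000·y = k_1−k_3 = -150.0000
-20.0000·x + 6.0000·y = k_1−k_4 = -138.0000
solve first two rows → x=7.5000, y=2.0000
check cable 4: ‖A_4−P‖² = 7.2500 ≈ L_4² = 7.2500 ✓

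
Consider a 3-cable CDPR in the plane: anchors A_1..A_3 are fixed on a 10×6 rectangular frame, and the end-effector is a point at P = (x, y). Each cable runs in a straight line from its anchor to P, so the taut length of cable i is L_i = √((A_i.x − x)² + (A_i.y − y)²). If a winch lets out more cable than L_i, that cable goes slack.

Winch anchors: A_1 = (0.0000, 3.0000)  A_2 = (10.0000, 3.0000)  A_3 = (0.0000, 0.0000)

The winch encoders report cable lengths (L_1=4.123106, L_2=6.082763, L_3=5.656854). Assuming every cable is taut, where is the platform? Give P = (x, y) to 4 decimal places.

circle eqns → linear via eq_j − eq_1; set q_j = A_j·A_j − L_j²
q_1 = 0.0000+9.0000−17.0000 = -8.0000
-20.0000·x + 0.0000·y = q_1−q_2 = -80.0000
0.0000·x + 6.0000·y = q_1−q_3 = 24.0000
solve first two rows → x=4.0000, y=4.0000

(4.0000, 4.0000)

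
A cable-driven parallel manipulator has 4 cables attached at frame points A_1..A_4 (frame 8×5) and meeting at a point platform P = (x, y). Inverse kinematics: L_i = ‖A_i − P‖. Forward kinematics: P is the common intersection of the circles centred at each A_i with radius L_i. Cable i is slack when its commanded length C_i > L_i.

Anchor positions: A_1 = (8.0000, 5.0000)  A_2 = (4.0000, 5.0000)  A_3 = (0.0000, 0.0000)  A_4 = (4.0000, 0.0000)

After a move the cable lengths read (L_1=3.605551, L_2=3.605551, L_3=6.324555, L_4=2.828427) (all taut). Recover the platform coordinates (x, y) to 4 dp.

(6.0000, 2.0000)

expand ‖A_i−P‖²=L_i² and subtract eq 1 (c_i ≔ ‖A_i‖²−L_i²)
c_1 = 64.0000+25.0000−13.0000 = 76.0000
eq1−eq2 → [8.0000  0.0000]·P = 48.0000
eq1−eq3 → [16.0000  10.0000]·P = 116.0000
eq1−eq4 → [8.0000  10.0000]·P = 68.0000
2×2 solve → P = (6.0000, 2.0000)
check cable 4: ‖A_4−P‖² = 8.0000 ≈ L_4² = 8.0000 ✓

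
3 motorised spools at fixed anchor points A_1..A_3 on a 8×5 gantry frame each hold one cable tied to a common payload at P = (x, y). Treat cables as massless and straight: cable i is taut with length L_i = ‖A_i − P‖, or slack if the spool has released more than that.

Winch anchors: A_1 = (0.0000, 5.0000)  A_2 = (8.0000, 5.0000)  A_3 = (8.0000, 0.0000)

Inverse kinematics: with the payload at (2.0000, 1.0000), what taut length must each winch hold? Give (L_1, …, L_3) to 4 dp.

(4.4721, 7.2111, 6.0828)

L_1: Δ = A_1−P = (-2.0000, 4.0000) → ‖Δ‖ = √20.0000 = 4.4721
L_2: Δ = A_2−P = (6.0000, 4.0000) → ‖Δ‖ = √52.0000 = 7.2111
L_3: Δ = A_3−P = (6.0000, -1.0000) → ‖Δ‖ = √37.0000 = 6.0828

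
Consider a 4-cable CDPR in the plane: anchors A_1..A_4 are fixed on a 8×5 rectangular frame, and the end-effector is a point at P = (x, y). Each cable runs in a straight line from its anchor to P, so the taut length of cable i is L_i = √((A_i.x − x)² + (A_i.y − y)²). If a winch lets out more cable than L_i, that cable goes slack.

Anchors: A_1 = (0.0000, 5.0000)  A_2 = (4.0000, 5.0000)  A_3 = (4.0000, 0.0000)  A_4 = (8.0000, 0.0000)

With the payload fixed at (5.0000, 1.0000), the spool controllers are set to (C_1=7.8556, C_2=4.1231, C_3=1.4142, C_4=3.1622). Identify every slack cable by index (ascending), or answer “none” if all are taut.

cable 1: √((-5.0000)²+(4.0000)²)=6.4031, C_1=7.8556: slack
cable 2: √((-1.0000)²+(4.0000)²)=4.1231, C_2=4.1231: taut
cable 3: √((-1.0000)²+(-1.0000)²)=1.4142, C_3=1.4142: taut
cable 4: √((3.0000)²+(-1.0000)²)=3.1623, C_4=3.1622: taut

1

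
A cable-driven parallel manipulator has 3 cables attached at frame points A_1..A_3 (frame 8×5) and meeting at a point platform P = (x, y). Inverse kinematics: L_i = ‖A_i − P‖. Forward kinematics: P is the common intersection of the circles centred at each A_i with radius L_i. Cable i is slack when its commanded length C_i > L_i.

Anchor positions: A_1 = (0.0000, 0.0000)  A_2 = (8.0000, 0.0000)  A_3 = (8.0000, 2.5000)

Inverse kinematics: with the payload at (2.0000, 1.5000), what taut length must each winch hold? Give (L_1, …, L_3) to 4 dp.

L_1 = √((0.0000−2.0000)² + (0.0000−1.5000)²) = 2.5000
L_2 = √((8.0000−2.0000)² + (0.0000−1.5000)²) = 6.1847
L_3 = √((8.0000−2.0000)² + (2.5000−1.5000)²) = 6.0828

(2.5000, 6.1847, 6.0828)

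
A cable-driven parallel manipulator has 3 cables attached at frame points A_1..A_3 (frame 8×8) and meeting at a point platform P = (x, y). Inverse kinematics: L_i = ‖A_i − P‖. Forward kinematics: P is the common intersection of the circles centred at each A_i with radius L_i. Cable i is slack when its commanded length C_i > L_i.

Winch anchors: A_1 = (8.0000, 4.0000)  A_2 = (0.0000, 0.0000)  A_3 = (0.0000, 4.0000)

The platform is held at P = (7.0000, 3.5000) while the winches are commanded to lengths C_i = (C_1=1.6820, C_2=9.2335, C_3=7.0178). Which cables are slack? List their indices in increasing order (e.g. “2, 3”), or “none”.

i=1: geometric 1.1180 vs commanded 1.6820 ⇒ slack
i=2: geometric 7.8262 vs commanded 9.2335 ⇒ slack
i=3: geometric 7.0178 vs commanded 7.0178 ⇒ taut

1, 2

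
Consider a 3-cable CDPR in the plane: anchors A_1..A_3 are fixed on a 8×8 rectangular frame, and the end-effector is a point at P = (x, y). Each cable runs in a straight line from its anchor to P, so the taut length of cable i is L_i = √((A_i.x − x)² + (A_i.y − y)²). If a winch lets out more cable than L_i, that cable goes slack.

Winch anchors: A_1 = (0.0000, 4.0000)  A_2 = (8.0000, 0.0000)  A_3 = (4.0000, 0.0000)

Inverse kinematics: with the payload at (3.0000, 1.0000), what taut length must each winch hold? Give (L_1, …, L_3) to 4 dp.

(4.2426, 5.0990, 1.4142)

cable 1: Δx=-3.0000, Δy=3.0000; L_1 = √(Δx²+Δy²) = 4.2426
cable 2: Δx=5.0000, Δy=-1.0000; L_2 = √(Δx²+Δy²) = 5.0990
cable 3: Δx=1.0000, Δy=-1.0000; L_3 = √(Δx²+Δy²) = 1.4142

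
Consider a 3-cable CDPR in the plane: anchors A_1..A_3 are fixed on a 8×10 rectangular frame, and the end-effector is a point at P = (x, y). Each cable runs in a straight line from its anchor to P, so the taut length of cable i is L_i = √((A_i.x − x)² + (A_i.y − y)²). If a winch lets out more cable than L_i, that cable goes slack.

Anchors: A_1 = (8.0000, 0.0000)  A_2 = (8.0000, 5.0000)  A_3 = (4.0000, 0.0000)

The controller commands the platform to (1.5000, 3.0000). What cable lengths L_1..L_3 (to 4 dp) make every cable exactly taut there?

cable 1: Δx=6.5000, Δy=-3.0000; L_1 = √(Δx²+Δy²) = 7.1589
cable 2: Δx=6.5000, Δy=2.0000; L_2 = √(Δx²+Δy²) = 6.8007
cable 3: Δx=2.5000, Δy=-3.0000; L_3 = √(Δx²+Δy²) = 3.9051

(7.1589, 6.8007, 3.9051)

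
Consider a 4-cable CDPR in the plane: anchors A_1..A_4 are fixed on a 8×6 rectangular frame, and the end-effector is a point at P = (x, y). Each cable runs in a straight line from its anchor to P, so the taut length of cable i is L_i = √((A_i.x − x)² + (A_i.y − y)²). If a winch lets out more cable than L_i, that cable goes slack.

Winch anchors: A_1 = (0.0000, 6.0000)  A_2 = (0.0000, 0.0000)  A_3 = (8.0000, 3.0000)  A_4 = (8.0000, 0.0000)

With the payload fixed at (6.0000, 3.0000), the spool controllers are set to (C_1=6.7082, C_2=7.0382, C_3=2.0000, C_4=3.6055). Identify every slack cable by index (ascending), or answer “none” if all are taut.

cable 1: L_1 = ‖A_1−P‖ = 6.7082;  C_1 = 6.7082 → taut
cable 2: L_2 = ‖A_2−P‖ = 6.7082;  C_2 = 7.0382 → slack
cable 3: L_3 = ‖A_3−P‖ = 2.0000;  C_3 = 2.0000 → taut
cable 4: L_4 = ‖A_4−P‖ = 3.6056;  C_4 = 3.6055 → taut

2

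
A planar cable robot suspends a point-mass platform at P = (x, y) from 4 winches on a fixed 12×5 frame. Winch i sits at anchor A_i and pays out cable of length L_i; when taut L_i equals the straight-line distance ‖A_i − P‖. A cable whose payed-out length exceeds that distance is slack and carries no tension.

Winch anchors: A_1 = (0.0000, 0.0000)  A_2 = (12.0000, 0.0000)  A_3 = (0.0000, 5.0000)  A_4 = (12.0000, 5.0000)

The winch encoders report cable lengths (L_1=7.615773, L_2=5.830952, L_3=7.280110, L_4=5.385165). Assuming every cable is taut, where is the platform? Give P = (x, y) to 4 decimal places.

expand ‖A_i−P‖²=L_i² and subtract eq 1 (c_i ≔ ‖A_i‖²−L_i²)
c_1 = 0.0000+0.0000−58.0000 = -58.0000
eq1−eq2 → [-24.0000  0.0000]·P = -168.0000
eq1−eq3 → [0.0000  -10.0000]·P = -30.0000
eq1−eq4 → [-24.0000  -10.0000]·P = -198.0000
2×2 solve → P = (7.0000, 3.0000)
check cable 4: ‖A_4−P‖² = 29.0000 ≈ L_4² = 29.0000 ✓

(7.0000, 3.0000)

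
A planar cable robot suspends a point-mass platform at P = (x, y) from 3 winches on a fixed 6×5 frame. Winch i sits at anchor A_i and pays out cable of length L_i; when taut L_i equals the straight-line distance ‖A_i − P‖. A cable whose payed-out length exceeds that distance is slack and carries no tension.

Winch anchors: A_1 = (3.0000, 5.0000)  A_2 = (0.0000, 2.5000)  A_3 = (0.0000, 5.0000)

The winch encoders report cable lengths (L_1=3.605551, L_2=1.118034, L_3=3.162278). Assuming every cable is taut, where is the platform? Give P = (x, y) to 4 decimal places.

expand ‖A_i−P‖²=L_i² and subtract eq 1 (q_i ≔ ‖A_i‖²−L_i²)
q_1 = 9.0000+25.0000−13.0000 = 21.0000
eq1−eq2 → [6.0000  5.0000]·P = 16.0000
eq1−eq3 → [6.0000  0.0000]·P = 6.0000
2×2 solve → P = (1.0000, 2.0000)

(1.0000, 2.0000)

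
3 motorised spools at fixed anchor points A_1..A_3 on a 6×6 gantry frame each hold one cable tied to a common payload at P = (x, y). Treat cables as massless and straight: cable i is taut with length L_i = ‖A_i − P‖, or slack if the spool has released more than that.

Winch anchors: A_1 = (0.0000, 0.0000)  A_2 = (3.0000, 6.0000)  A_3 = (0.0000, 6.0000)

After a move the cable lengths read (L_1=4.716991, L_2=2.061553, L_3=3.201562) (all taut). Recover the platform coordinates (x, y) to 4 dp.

each cable: (A_i−P)·(A_i−P) = L_i²; let k_i = ‖A_i‖²−L_i²
k_1 = 0.0000+0.0000−22.2500 = -22.2500
row 1: -6.0000x − 12.0000y = -63.0000  (k_2=40.7500)
row 2: 0.0000x − 12.0000y = -48.0000  (k_3=25.7500)
Cramer on rows 1–2 → x = 2.5000, y = 4.0000

(2.5000, 4.0000)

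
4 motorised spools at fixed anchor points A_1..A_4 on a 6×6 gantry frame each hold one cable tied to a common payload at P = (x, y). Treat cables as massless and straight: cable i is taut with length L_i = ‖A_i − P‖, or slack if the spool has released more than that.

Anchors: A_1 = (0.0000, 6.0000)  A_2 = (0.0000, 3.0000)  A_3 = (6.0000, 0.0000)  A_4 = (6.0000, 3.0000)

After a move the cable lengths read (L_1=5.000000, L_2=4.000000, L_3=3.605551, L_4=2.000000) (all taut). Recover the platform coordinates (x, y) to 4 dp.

expand ‖A_i−P‖²=L_i² and subtract eq 1 (k_i ≔ ‖A_i‖²−L_i²)
k_1 = 0.0000+36.0000−25.0000 = 11.0000
eq1−eq2 → [0.0000  6.0000]·P = 18.0000
eq1−eq3 → [-12.0000  12.0000]·P = -12.0000
eq1−eq4 → [-12.0000  6.0000]·P = -30.0000
2×2 solve → P = (4.0000, 3.0000)
check cable 4: ‖A_4−P‖² = 4.0000 ≈ L_4² = 4.0000 ✓

(4.0000, 3.0000)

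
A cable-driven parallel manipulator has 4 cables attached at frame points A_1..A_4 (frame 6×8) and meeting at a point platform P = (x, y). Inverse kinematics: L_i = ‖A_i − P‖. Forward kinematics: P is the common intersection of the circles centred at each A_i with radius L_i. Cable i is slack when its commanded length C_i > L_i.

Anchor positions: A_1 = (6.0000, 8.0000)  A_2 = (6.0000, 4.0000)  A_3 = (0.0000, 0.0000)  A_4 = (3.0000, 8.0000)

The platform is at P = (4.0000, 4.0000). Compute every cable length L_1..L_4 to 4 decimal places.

(4.4721, 2.0000, 5.6569, 4.1231)

cable 1: Δx=2.0000, Δy=4.0000; L_1 = √(Δx²+Δy²) = 4.4721
cable 2: Δx=2.0000, Δy=0.0000; L_2 = √(Δx²+Δy²) = 2.0000
cable 3: Δx=-4.0000, Δy=-4.0000; L_3 = √(Δx²+Δy²) = 5.6569
cable 4: Δx=-1.0000, Δy=4.0000; L_4 = √(Δx²+Δy²) = 4.1231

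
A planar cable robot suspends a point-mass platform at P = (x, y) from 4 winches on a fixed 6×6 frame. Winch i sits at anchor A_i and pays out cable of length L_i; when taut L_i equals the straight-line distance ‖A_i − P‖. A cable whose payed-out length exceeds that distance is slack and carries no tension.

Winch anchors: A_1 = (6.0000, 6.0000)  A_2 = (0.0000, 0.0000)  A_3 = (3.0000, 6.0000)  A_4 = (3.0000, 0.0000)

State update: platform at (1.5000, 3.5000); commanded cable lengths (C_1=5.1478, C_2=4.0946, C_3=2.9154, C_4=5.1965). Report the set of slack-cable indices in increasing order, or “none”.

cable 1: L_1 = ‖A_1−P‖ = 5.1478;  C_1 = 5.1478 → taut
cable 2: L_2 = ‖A_2−P‖ = 3.8079;  C_2 = 4.0946 → slack
cable 3: L_3 = ‖A_3−P‖ = 2.9155;  C_3 = 2.9154 → taut
cable 4: L_4 = ‖A_4−P‖ = 3.8079;  C_4 = 5.1965 → slack

2, 4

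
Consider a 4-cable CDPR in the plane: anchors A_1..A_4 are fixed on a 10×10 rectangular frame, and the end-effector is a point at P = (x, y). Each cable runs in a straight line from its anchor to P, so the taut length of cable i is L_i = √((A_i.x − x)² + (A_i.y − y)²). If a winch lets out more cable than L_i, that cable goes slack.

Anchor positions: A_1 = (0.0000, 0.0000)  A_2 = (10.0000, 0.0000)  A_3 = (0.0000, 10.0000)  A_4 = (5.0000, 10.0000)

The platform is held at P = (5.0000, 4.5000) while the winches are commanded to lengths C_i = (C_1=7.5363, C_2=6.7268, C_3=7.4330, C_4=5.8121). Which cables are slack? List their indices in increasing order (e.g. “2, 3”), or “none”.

1, 4

cable 1: √((-5.0000)²+(-4.5000)²)=6.7268, C_1=7.5363: slack
cable 2: √((5.0000)²+(-4.5000)²)=6.7268, C_2=6.7268: taut
cable 3: √((-5.0000)²+(5.5000)²)=7.4330, C_3=7.4330: taut
cable 4: √((0.0000)²+(5.5000)²)=5.5000, C_4=5.8121: slack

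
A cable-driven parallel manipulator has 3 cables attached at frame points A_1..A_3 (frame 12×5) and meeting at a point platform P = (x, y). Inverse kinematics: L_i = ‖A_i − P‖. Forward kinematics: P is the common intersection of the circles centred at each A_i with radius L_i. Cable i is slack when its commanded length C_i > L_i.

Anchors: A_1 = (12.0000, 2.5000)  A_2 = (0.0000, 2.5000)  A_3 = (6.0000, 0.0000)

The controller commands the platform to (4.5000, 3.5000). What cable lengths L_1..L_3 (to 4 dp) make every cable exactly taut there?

L_1 = √((12.0000−4.5000)² + (2.5000−3.5000)²) = 7.5664
L_2 = √((0.0000−4.5000)² + (2.5000−3.5000)²) = 4.6098
L_3 = √((6.0000−4.5000)² + (0.0000−3.5000)²) = 3.8079

(7.5664, 4.6098, 3.8079)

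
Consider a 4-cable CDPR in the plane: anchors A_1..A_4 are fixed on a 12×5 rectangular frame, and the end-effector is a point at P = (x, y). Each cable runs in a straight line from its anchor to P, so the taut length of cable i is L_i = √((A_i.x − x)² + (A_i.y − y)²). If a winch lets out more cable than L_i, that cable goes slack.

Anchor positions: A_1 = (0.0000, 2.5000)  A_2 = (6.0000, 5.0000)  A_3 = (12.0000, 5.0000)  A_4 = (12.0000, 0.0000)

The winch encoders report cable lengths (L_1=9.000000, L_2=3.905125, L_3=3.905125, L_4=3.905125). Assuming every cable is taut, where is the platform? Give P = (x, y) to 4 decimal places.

(9.0000, 2.5000)

expand ‖A_i−P‖²=L_i² and subtract eq 1 (k_i ≔ ‖A_i‖²−L_i²)
k_1 = 0.0000+6.2500−81.0000 = -74.7500
eq1−eq2 → [-12.0000  -5.0000]·P = -120.5000
eq1−eq3 → [-24.0000  -5.0000]·P = -228.5000
eq1−eq4 → [-24.0000  5.0000]·P = -203.5000
2×2 solve → P = (9.0000, 2.5000)
check cable 4: ‖A_4−P‖² = 15.2500 ≈ L_4² = 15.2500 ✓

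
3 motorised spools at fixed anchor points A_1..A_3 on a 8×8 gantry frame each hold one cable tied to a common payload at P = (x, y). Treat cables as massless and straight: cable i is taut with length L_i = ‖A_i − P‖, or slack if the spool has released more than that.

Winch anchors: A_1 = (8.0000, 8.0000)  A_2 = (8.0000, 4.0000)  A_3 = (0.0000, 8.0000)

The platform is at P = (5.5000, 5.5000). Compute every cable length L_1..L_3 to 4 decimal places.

L_1 = √((8.0000−5.5000)² + (8.0000−5.5000)²) = 3.5355
L_2 = √((8.0000−5.5000)² + (4.0000−5.5000)²) = 2.9155
L_3 = √((0.0000−5.5000)² + (8.0000−5.5000)²) = 6.0415

(3.5355, 2.9155, 6.0415)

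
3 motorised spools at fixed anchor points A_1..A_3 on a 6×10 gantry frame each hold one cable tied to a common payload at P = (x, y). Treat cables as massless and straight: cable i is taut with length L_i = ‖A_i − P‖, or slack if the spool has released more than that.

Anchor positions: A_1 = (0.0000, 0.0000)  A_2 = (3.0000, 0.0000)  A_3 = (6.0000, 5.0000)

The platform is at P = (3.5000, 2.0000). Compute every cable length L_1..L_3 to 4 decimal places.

(4.0311, 2.0616, 3.9051)

L_1 = √((0.0000−3.5000)² + (0.0000−2.0000)²) = 4.0311
L_2 = √((3.0000−3.5000)² + (0.0000−2.0000)²) = 2.0616
L_3 = √((6.0000−3.5000)² + (5.0000−2.0000)²) = 3.9051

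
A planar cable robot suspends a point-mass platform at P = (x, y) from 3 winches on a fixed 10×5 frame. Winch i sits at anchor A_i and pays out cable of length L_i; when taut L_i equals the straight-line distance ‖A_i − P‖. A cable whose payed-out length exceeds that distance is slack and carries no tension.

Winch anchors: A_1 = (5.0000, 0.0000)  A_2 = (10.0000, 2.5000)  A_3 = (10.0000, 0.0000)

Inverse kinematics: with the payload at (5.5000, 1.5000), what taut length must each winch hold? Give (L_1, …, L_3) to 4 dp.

(1.5811, 4.6098, 4.7434)

L_1 = √((5.0000−5.5000)² + (0.0000−1.5000)²) = 1.5811
L_2 = √((10.0000−5.5000)² + (2.5000−1.5000)²) = 4.6098
L_3 = √((10.0000−5.5000)² + (0.0000−1.5000)²) = 4.7434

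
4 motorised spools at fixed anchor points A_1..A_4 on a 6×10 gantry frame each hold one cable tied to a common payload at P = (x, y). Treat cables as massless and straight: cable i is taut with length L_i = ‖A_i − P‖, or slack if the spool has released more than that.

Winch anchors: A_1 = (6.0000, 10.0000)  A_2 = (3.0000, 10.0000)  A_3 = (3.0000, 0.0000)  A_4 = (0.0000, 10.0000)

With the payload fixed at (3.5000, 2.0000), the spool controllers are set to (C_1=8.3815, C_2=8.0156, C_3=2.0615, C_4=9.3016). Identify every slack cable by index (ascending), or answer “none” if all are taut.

i=1: geometric 8.3815 vs commanded 8.3815 ⇒ taut
i=2: geometric 8.0156 vs commanded 8.0156 ⇒ taut
i=3: geometric 2.0616 vs commanded 2.0615 ⇒ taut
i=4: geometric 8.7321 vs commanded 9.3016 ⇒ slack

4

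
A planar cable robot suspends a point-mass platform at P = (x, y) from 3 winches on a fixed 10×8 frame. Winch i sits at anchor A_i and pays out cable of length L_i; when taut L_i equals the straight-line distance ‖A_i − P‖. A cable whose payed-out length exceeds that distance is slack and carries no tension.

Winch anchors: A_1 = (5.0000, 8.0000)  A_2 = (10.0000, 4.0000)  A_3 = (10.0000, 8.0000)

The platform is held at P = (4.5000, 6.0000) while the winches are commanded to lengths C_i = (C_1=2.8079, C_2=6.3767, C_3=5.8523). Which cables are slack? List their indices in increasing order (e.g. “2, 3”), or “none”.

cable 1: √((0.5000)²+(2.0000)²)=2.0616, C_1=2.8079: slack
cable 2: √((5.5000)²+(-2.0000)²)=5.8523, C_2=6.3767: slack
cable 3: √((5.5000)²+(2.0000)²)=5.8523, C_3=5.8523: taut

1, 2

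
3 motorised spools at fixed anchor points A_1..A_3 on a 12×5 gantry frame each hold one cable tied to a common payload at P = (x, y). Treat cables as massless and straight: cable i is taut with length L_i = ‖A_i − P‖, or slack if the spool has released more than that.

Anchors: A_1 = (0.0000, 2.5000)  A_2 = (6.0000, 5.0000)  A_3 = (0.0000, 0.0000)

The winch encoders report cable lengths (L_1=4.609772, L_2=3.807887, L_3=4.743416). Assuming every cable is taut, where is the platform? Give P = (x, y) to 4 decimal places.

(4.5000, 1.5000)

circle eqns → linear via eq_j − eq_1; set q_j = A_j·A_j − L_j²
q_1 = 0.0000+6.2500−21.2500 = -15.0000
-12.0000·x − 5.0000·y = q_1−q_2 = -61.5000
0.0000·x + 5.0000·y = q_1−q_3 = 7.5000
solve first two rows → x=4.5000, y=1.5000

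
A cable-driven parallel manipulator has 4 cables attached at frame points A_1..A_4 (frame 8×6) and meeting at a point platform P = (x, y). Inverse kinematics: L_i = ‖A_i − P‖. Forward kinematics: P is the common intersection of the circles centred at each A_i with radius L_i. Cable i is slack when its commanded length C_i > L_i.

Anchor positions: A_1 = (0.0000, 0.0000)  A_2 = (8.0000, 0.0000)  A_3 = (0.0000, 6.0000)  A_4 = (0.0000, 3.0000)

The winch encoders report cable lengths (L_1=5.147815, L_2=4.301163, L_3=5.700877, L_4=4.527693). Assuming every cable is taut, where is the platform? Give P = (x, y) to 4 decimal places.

each cable: (A_i−P)·(A_i−P) = L_i²; let k_i = ‖A_i‖²−L_i²
k_1 = 0.0000+0.0000−26.5000 = -26.5000
row 1: -16.0000x + 0.0000y = -72.0000  (k_2=45.5000)
row 2: 0.0000x − 12.0000y = -30.0000  (k_3=3.5000)
row 3: 0.0000x − 6.0000y = -15.0000  (k_4=-11.5000)
Cramer on rows 1–2 → x = 4.5000, y = 2.5000
check cable 4: ‖A_4−P‖² = 20.5000 ≈ L_4² = 20.5000 ✓

(4.5000, 2.5000)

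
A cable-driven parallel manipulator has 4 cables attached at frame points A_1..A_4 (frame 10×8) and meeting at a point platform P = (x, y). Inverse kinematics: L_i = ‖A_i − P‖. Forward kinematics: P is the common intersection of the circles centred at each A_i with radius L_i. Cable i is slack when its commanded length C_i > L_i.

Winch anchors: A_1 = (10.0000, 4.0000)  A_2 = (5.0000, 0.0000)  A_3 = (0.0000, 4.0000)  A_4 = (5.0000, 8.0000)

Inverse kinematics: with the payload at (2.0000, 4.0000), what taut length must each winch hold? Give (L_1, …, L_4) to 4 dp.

(8.0000, 5.0000, 2.0000, 5.0000)

L_1 = √((10.0000−2.0000)² + (4.0000−4.0000)²) = 8.0000
L_2 = √((5.0000−2.0000)² + (0.0000−4.0000)²) = 5.0000
L_3 = √((0.0000−2.0000)² + (4.0000−4.0000)²) = 2.0000
L_4 = √((5.0000−2.0000)² + (8.0000−4.0000)²) = 5.0000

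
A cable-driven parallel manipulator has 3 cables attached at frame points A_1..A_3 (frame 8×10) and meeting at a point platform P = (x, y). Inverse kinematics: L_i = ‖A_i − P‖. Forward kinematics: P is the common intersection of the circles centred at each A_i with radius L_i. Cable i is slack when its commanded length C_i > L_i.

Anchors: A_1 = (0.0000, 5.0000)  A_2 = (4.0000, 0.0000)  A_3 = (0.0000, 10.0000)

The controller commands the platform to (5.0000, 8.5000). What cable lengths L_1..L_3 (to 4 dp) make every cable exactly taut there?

(6.1033, 8.5586, 5.2202)

cable 1: Δx=-5.0000, Δy=-3.5000; L_1 = √(Δx²+Δy²) = 6.1033
cable 2: Δx=-1.0000, Δy=-8.5000; L_2 = √(Δx²+Δy²) = 8.5586
cable 3: Δx=-5.0000, Δy=1.5000; L_3 = √(Δx²+Δy²) = 5.2202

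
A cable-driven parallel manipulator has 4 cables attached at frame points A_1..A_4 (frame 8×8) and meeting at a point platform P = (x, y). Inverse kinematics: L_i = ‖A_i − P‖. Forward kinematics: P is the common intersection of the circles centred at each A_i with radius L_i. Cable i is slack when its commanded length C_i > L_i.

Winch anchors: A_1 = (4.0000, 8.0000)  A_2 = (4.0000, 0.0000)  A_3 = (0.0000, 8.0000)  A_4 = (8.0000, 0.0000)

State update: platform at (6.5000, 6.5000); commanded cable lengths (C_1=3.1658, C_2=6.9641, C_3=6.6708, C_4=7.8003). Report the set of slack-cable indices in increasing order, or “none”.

1, 4

i=1: geometric 2.9155 vs commanded 3.1658 ⇒ slack
i=2: geometric 6.9642 vs commanded 6.9641 ⇒ taut
i=3: geometric 6.6708 vs commanded 6.6708 ⇒ taut
i=4: geometric 6.6708 vs commanded 7.8003 ⇒ slack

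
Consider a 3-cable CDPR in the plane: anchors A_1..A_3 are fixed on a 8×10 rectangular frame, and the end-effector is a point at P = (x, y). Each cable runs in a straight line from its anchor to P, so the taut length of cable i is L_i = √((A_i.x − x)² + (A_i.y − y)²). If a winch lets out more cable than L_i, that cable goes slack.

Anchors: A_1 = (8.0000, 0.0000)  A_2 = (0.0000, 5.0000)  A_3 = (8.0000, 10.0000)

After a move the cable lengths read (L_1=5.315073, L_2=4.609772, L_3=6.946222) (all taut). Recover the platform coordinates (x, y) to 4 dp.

(4.5000, 4.0000)

circle eqns → linear via eq_j − eq_1; set q_j = A_j·A_j − L_j²
q_1 = 64.0000+0.0000−28.2500 = 35.7500
16.0000·x − 10.0000·y = q_1−q_2 = 32.0000
0.0000·x − 20.0000·y = q_1−q_3 = -80.0000
solve first two rows → x=4.5000, y=4.0000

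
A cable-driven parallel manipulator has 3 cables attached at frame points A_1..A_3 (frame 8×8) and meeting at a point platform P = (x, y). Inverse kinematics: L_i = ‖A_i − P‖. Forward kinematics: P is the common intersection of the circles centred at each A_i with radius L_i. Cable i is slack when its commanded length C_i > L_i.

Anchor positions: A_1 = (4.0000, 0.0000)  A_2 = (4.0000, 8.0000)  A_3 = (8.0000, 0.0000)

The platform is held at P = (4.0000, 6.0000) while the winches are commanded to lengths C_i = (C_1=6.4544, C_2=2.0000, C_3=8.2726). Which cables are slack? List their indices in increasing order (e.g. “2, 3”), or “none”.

cable 1: √((0.0000)²+(-6.0000)²)=6.0000, C_1=6.4544: slack
cable 2: √((0.0000)²+(2.0000)²)=2.0000, C_2=2.0000: taut
cable 3: √((4.0000)²+(-6.0000)²)=7.2111, C_3=8.2726: slack

1, 3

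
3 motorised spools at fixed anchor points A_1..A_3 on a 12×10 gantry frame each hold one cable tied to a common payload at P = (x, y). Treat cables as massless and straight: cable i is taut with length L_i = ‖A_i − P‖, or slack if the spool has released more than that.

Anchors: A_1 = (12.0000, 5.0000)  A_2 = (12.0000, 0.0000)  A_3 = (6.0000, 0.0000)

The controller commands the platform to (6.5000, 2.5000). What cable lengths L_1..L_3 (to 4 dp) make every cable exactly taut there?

(6.0415, 6.0415, 2.5495)

L_1 = √((12.0000−6.5000)² + (5.0000−2.5000)²) = 6.0415
L_2 = √((12.0000−6.5000)² + (0.0000−2.5000)²) = 6.0415
L_3 = √((6.0000−6.5000)² + (0.0000−2.5000)²) = 2.5495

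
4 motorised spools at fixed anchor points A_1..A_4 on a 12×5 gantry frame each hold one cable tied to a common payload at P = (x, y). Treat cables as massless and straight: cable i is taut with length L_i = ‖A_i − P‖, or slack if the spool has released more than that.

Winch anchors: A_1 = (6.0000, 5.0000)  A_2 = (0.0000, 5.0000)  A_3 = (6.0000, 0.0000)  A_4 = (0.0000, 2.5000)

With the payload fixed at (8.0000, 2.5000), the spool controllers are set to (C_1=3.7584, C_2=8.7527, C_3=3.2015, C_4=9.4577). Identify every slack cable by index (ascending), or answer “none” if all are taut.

cable 1: L_1 = ‖A_1−P‖ = 3.2016;  C_1 = 3.7584 → slack
cable 2: L_2 = ‖A_2−P‖ = 8.3815;  C_2 = 8.7527 → slack
cable 3: L_3 = ‖A_3−P‖ = 3.2016;  C_3 = 3.2015 → taut
cable 4: L_4 = ‖A_4−P‖ = 8.0000;  C_4 = 9.4577 → slack

1, 2, 4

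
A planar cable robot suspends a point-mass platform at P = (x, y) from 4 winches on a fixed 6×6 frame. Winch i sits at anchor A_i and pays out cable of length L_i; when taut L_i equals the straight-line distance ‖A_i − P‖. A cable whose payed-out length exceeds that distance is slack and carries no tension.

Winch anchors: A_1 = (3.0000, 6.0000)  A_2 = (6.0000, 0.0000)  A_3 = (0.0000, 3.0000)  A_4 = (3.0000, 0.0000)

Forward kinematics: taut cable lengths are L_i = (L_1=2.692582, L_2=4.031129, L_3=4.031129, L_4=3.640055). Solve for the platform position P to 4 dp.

(4.0000, 3.5000)

expand ‖A_i−P‖²=L_i² and subtract eq 1 (q_i ≔ ‖A_i‖²−L_i²)
q_1 = 9.0000+36.0000−7.2500 = 37.7500
eq1−eq2 → [-6.0000  12.0000]·P = 18.0000
eq1−eq3 → [6.0000  6.0000]·P = 45.0000
eq1−eq4 → [0.0000  12.0000]·P = 42.0000
2×2 solve → P = (4.0000, 3.5000)
check cable 4: ‖A_4−P‖² = 13.2500 ≈ L_4² = 13.2500 ✓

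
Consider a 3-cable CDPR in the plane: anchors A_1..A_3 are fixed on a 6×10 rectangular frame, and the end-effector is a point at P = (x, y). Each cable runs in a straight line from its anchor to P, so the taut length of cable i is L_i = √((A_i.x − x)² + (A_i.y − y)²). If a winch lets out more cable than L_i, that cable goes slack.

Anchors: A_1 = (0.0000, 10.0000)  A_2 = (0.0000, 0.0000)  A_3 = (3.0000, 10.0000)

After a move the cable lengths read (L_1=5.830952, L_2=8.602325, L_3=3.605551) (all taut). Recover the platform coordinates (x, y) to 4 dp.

(5.0000, 7.0000)

each cable: (A_i−P)·(A_i−P) = L_i²; let k_i = ‖A_i‖²−L_i²
k_1 = 0.0000+100.0000−34.0000 = 66.0000
row 1: 0.0000x + 20.0000y = 140.0000  (k_2=-74.0000)
row 2: -6.0000x + 0.0000y = -30.0000  (k_3=96.0000)
Cramer on rows 1–2 → x = 5.0000, y = 7.0000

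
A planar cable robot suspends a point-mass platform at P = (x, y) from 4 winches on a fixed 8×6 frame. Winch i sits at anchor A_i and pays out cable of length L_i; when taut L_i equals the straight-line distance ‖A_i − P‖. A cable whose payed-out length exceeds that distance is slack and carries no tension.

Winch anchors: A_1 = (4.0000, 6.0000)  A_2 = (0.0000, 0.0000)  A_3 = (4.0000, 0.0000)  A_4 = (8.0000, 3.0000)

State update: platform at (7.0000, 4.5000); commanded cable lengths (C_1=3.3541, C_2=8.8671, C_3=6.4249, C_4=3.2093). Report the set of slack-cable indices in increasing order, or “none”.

i=1: geometric 3.3541 vs commanded 3.3541 ⇒ taut
i=2: geometric 8.3217 vs commanded 8.8671 ⇒ slack
i=3: geometric 5.4083 vs commanded 6.4249 ⇒ slack
i=4: geometric 1.8028 vs commanded 3.2093 ⇒ slack

2, 3, 4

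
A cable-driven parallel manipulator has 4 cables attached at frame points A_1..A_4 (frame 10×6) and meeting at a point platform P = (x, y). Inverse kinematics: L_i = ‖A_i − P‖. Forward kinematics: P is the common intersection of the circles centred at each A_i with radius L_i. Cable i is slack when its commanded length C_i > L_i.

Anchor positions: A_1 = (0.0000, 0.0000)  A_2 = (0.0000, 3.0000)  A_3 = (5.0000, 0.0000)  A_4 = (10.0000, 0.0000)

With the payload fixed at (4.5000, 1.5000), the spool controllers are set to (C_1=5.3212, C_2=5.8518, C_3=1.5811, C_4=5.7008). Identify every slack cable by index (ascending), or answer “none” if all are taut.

1, 2

cable 1: L_1 = ‖A_1−P‖ = 4.7434;  C_1 = 5.3212 → slack
cable 2: L_2 = ‖A_2−P‖ = 4.7434;  C_2 = 5.8518 → slack
cable 3: L_3 = ‖A_3−P‖ = 1.5811;  C_3 = 1.5811 → taut
cable 4: L_4 = ‖A_4−P‖ = 5.7009;  C_4 = 5.7008 → taut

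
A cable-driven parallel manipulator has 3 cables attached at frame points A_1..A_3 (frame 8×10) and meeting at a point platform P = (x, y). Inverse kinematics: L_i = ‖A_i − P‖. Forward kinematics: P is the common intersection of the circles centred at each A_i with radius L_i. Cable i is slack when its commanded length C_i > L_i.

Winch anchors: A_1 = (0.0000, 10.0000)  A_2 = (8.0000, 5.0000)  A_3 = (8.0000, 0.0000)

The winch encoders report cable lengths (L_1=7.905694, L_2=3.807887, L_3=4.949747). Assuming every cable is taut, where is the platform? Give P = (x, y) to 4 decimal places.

(4.5000, 3.5000)

circle eqns → linear via eq_j − eq_1; set q_j = A_j·A_j − L_j²
q_1 = 0.0000+100.0000−62.5000 = 37.5000
-16.0000·x + 10.0000·y = q_1−q_2 = -37.0000
-16.0000·x + 20.0000·y = q_1−q_3 = -2.0000
solve first two rows → x=4.5000, y=3.5000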